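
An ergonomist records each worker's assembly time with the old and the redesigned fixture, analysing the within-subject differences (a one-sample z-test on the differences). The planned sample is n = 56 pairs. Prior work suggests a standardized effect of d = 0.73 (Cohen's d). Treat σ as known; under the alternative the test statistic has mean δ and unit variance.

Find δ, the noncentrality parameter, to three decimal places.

The noncentrality parameter scales effect size by the design's sample-size factor: δ = d·√n = 0.73 × √56 = 5.4628

δ ≈ 5.463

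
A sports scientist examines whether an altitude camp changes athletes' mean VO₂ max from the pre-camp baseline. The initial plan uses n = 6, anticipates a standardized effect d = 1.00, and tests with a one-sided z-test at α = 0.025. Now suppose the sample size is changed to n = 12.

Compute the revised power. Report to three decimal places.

Power ≈ 0.934

With n = 12: δ = d·√n = 1.00 × √12 = 3.4641. Critical value z_{0.025} = 1.960.
Revised power = Φ(δ − 1.960) = Φ(1.504) = 0.9337.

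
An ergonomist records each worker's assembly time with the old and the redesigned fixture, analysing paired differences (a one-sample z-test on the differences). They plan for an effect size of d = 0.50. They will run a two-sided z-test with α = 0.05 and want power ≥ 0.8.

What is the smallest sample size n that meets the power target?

Set Φ(δ − 1.960) = 0.8; then δ − 1.960 = Φ⁻¹(0.8) = 0.842, giving δ = 2.802.
(The Φ(−δ − z_{α/2}) term is vanishingly small for δ > 0 and is dropped in the standard sample-size formula.)
δ = d·√n ⇒ n = (δ/d)² = (2.802 / 0.50)² = 31.40.
Rounding up, n = 32.

n = 32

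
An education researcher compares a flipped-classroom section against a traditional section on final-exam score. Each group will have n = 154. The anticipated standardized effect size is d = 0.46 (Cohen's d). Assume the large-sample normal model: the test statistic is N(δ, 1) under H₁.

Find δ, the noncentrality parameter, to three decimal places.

The noncentrality parameter scales effect size by the design's sample-size factor: δ = d·√(n/2) = 0.46 × √(154/2) = 4.0365

δ ≈ 4.036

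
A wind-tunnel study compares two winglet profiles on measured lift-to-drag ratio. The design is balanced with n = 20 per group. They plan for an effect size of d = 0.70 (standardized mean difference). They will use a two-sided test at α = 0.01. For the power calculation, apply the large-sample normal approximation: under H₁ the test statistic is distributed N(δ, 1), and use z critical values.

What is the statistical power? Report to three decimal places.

Power ≈ 0.359

Noncentrality parameter: δ = d·√(n/2) = 0.70 × √(20/2) = 2.2136
Critical value for a two-sided test at α = 0.01: z_{α/2} = 2.576.
Power = Φ(δ − 2.576) + Φ(−δ − 2.576) = Φ(-0.362) + Φ(-4.789) = 0.3586 + 0.0000 = 0.3586.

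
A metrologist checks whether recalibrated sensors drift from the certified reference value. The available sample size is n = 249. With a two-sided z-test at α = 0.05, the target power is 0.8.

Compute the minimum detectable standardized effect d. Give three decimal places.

d ≈ 0.178

Need Φ(δ − 1.960) = 0.8, so δ = 1.960 + 0.842 = 2.802.
(Lower-tail contribution to power is negligible for δ > 0.)
δ = d·√n ⇒ d = δ/√n = 2.802/√249 = 0.1775.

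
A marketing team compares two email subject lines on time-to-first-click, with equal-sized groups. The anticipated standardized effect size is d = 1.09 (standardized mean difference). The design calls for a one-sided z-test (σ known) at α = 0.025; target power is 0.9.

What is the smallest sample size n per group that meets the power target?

For power 0.9 need Φ(δ − z_{0.025}) = 0.9, so δ = z_{0.025} + z_{0.10} = 1.960 + 1.282 = 3.242.
δ = d·√(n/2) ⇒ n = 2(δ/d)² = 2 × (3.242 / 1.09)² = 17.69.
Rounding up, n = 18 per group.

n = 18 per group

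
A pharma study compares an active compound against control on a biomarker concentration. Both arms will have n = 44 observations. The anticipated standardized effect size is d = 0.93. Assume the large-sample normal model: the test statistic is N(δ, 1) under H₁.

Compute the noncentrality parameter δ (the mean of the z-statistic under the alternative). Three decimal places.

The noncentrality parameter scales effect size by the design's sample-size factor: δ = d·√(n/2) = 0.93 × √(44/2) = 4.3621

δ ≈ 4.362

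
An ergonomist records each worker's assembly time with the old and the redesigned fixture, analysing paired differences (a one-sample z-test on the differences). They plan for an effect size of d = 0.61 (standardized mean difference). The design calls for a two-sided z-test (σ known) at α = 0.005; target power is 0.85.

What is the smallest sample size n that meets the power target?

n = 40

For power 0.85 need Φ(δ − z_{0.0025}) = 0.85, so δ = z_{0.0025} + z_{0.15} = 2.807 + 1.036 = 3.843.
(For δ > 0 the lower-tail rejection region contributes negligibly to power, so the one-term inversion is standard.)
δ = d·√n ⇒ n = (δ/d)² = (3.843 / 0.61)² = 39.70.
Round up to the next whole unit.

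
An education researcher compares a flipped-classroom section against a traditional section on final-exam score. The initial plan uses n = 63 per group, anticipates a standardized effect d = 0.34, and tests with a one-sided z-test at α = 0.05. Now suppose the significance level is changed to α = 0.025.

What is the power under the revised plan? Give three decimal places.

Power ≈ 0.479

δ = d·√(n/2) = 0.34 × √(63/2) = 1.9082 (unchanged). New critical value: z_{0.025} = 1.960.
Revised power = P(Z > 1.960 − δ) = Φ(-0.052) = 0.4794.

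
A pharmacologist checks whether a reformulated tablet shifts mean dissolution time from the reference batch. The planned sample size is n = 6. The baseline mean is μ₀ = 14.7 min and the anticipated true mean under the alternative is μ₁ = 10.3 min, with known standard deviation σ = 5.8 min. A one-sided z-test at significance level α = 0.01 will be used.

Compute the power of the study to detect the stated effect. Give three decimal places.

Power ≈ 0.320

Standardized effect: d = |μ₁ − μ₀| / σ = |10.3 − 14.7| / 5.8 = 0.7586
Noncentrality parameter: δ = d·√n = 0.7586 × √6 = 1.8582
One-sided α = 0.01 → critical value z_{0.01} = 2.326.
Power = Φ(δ − 2.326) = Φ(-0.468) = 0.3199.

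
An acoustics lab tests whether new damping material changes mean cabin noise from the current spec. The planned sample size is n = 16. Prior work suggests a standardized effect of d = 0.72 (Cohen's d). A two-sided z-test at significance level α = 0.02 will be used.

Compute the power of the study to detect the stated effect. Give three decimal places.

Noncentrality parameter: λ = d·√n = 0.72 × √16 = 2.8800
Two-sided α = 0.02 → critical value z_{0.01} = 2.326.
Power = Φ(λ − 2.326) + Φ(−λ − 2.326) = Φ(0.554) + Φ(-5.206) = 0.7101 + 0.0000 = 0.7101.

Power ≈ 0.710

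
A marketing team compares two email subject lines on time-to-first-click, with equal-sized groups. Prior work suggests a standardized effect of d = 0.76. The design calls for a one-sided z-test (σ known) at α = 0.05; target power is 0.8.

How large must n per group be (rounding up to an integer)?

Set Φ(δ − 1.645) = 0.8; then δ − 1.645 = Φ⁻¹(0.8) = 0.842, giving δ = 2.486.
δ = d·√(n/2) ⇒ n = 2(δ/d)² = 2 × (2.486 / 0.76)² = 21.41.
Rounding up, n = 22 per group.

n = 22 per group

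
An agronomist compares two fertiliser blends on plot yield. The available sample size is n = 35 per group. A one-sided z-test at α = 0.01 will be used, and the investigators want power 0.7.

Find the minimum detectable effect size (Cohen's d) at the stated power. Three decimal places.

d ≈ 0.681

Required noncentrality: δ = z_{0.01} + z_{0.30} = 2.326 + 0.524 = 2.851.
δ = d·√(n/2) ⇒ d = δ/√(n/2) = 2.851/√(35/2) = 0.6815.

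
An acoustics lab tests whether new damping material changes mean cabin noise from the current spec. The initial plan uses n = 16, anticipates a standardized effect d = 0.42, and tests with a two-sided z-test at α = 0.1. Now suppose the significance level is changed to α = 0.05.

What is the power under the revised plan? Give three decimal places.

δ = d·√n = 0.42 × √16 = 1.6800 (unchanged). New critical value: z_{0.025} = 1.960.
Revised power = Φ(δ − 1.960) + Φ(−δ − 1.960) = Φ(-0.280) + Φ(-3.640) = 0.3898 + 0.0001 = 0.3899.

Power ≈ 0.390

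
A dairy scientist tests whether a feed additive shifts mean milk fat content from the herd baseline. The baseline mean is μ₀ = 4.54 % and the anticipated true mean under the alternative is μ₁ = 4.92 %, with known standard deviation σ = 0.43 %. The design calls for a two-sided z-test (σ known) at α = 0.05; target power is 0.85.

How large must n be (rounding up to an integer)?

n = 12

Standardized effect: d = |μ₁ − μ₀| / σ = |4.92 − 4.54| / 0.43 = 0.8837
Set Φ(δ − 1.960) = 0.85; then δ − 1.960 = Φ⁻¹(0.85) = 1.036, giving δ = 2.996.
(For δ > 0 the lower-tail rejection region contributes negligibly to power, so the one-term inversion is standard.)
δ = d·√n ⇒ n = (δ/d)² = (2.996 / 0.8837)² = 11.50.
Rounding up, n = 12.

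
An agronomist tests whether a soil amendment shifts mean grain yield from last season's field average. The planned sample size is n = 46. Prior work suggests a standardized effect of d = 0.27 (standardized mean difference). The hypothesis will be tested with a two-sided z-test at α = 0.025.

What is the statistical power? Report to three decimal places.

Power ≈ 0.341

Noncentrality parameter: δ = d·√n = 0.27 × √46 = 1.8312
Critical value for a two-sided test at α = 0.025: z_{α/2} = 2.241.
Power = Φ(δ − 2.241) + Φ(−δ − 2.241) = Φ(-0.410) + Φ(-4.073) = 0.3408 + 0.0000 = 0.3409.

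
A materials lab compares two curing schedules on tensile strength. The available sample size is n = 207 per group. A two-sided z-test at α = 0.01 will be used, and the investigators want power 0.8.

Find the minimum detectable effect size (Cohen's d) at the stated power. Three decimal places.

d ≈ 0.336

Required noncentrality: δ = z_{0.005} + z_{0.20} = 2.576 + 0.842 = 3.417.
(Lower-tail contribution to power is negligible for δ > 0.)
δ = d·√(n/2) ⇒ d = δ/√(n/2) = 3.417/√(207/2) = 0.3359.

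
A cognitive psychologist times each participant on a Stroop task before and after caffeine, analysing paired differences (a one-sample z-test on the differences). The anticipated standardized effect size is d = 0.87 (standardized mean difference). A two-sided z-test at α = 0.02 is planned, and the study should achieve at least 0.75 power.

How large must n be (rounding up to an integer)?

n = 12

For power 0.75 need Φ(δ − z_{0.01}) = 0.75, so δ = z_{0.01} + z_{0.25} = 2.326 + 0.674 = 3.001.
(Ignoring the negligible lower-tail rejection probability gives the usual closed-form inversion.)
δ = d·√n ⇒ n = (δ/d)² = (3.001 / 0.87)² = 11.90.
Round up to the next whole unit.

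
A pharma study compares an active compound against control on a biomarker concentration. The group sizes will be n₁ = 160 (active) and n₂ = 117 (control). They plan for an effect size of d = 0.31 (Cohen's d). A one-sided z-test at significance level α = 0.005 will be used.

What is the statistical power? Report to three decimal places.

Noncentrality parameter: δ = d / √(1/n₁ + 1/n₂) = 0.31 / √(1/160 + 1/117) = 2.5484
One-sided α = 0.005 → critical value z_{0.005} = 2.576.
Power = P(Z > 2.576 − δ) = Φ(-0.027) = 0.4891.

Power ≈ 0.489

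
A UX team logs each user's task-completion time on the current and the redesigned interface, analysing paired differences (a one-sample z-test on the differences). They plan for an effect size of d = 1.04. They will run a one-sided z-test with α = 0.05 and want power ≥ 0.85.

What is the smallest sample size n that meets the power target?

n = 7

Set Φ(δ − 1.645) = 0.85; then δ − 1.645 = Φ⁻¹(0.85) = 1.036, giving δ = 2.681.
δ = d·√n ⇒ n = (δ/d)² = (2.681 / 1.04)² = 6.65.
Round up to the next whole unit.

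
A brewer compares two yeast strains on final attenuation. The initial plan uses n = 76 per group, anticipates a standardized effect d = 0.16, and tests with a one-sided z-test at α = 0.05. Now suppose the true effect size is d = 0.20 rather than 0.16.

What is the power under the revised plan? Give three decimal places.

Power ≈ 0.340

With d = 0.20: δ = d·√(n/2) = 0.20 × √(76/2) = 1.2329. Critical value z_{0.05} = 1.645.
Revised power = Φ(δ − 1.645) = Φ(-0.412) = 0.3402.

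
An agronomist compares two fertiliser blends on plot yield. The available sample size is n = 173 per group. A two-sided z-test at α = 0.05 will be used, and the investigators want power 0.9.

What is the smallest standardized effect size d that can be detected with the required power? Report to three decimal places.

Required noncentrality: δ = z_{0.025} + z_{0.10} = 1.960 + 1.282 = 3.242.
(Lower-tail contribution to power is negligible for δ > 0.)
δ = d·√(n/2) ⇒ d = δ/√(n/2) = 3.242/√(173/2) = 0.3485.

d ≈ 0.349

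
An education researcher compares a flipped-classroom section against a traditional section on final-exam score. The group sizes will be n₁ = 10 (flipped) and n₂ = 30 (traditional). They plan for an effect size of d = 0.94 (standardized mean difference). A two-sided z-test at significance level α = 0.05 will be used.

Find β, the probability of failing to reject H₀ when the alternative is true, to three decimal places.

Noncentrality parameter: λ = d / √(1/n₁ + 1/n₂) = 0.94 / √(1/10 + 1/30) = 2.5743
Critical value for a two-sided test at α = 0.05: z_{α/2} = 1.960.
Power = Φ(λ − 1.960) + Φ(−λ − 1.960) = Φ(0.614) + Φ(-4.534) = 0.7305 + 0.0000 = 0.7305.
Type II error: β = 1 − power = 1 − 0.7305 = 0.2695.

β ≈ 0.269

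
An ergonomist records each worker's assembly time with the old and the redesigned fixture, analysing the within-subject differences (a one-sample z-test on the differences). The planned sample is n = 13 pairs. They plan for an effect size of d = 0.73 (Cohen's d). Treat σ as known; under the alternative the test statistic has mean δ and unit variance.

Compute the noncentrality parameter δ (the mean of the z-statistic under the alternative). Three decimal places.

The noncentrality parameter scales effect size by the design's sample-size factor: δ = d·√n = 0.73 × √13 = 2.6321

δ ≈ 2.632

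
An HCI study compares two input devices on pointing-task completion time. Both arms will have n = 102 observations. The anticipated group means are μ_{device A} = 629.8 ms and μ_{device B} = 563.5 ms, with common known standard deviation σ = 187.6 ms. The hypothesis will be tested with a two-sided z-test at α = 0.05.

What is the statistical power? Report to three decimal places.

Power ≈ 0.714

Standardized effect: d = |μ_{device A} − μ_{device B}| / σ = |629.8 − 563.5| / 187.6 = 0.3534
Noncentrality parameter: δ = d·√(n/2) = 0.3534 × √(102/2) = 2.5239
Two-sided α = 0.05 → critical value z_{0.025} = 1.960.
Power = Φ(δ − 1.960) + Φ(−δ − 1.960) = Φ(0.564) + Φ(-4.484) = 0.7136 + 0.0000 = 0.7136.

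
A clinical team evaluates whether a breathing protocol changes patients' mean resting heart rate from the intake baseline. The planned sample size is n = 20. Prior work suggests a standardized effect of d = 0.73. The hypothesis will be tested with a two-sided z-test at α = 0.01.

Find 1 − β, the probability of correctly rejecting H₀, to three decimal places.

Noncentrality parameter: δ = d·√n = 0.73 × √20 = 3.2647
Critical value for a two-sided test at α = 0.01: z_{α/2} = 2.576.
Power = Φ(δ − 2.576) + Φ(−δ − 2.576) = Φ(0.689) + Φ(-5.840) = 0.7545 + 0.0000 = 0.7545.

Power ≈ 0.755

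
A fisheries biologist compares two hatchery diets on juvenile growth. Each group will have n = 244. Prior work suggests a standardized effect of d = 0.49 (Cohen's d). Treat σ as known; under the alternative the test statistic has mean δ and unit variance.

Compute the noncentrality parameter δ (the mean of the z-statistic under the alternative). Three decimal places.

δ ≈ 5.412

The noncentrality parameter scales effect size by the design's sample-size factor: δ = d·√(n/2) = 0.49 × √(244/2) = 5.4122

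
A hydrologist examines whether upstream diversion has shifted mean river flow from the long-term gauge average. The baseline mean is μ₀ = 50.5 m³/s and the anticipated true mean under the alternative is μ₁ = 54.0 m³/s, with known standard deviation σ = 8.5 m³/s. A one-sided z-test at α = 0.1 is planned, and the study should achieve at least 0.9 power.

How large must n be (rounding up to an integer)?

n = 39

Standardized effect: d = |μ₁ − μ₀| / σ = |54.0 − 50.5| / 8.5 = 0.4118
Set Φ(δ − 1.282) = 0.9; then δ − 1.282 = Φ⁻¹(0.9) = 1.282, giving δ = 2.563.
δ = d·√n ⇒ n = (δ/d)² = (2.563 / 0.4118)² = 38.75.
Rounding up, n = 39.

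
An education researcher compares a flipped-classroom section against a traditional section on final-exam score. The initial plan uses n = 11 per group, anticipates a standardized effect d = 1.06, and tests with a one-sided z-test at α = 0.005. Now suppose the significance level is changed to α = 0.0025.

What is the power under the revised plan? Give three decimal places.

δ = d·√(n/2) = 1.06 × √(11/2) = 2.4859 (unchanged). New critical value: z_{0.0025} = 2.807.
Revised power = Φ(δ − 2.807) = Φ(-0.321) = 0.3741.

Power ≈ 0.374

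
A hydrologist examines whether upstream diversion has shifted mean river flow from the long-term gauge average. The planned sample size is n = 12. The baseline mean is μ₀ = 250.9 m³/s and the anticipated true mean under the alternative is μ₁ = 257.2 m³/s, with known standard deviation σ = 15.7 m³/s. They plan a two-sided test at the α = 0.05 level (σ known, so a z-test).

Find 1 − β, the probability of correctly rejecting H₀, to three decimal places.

Power ≈ 0.285

Standardized effect: d = |μ₁ − μ₀| / σ = |257.2 − 250.9| / 15.7 = 0.4013
Noncentrality parameter: δ = d·√n = 0.4013 × √12 = 1.3901
Two-sided α = 0.05 → critical value z_{0.025} = 1.960.
Power = Φ(δ − 1.960) + Φ(−δ − 1.960) = Φ(-0.570) + Φ(-3.350) = 0.2844 + 0.0004 = 0.2848.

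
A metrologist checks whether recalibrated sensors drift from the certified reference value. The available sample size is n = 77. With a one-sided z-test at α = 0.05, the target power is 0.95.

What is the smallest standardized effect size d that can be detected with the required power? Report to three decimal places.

d ≈ 0.375

Required noncentrality: δ = z_{0.05} + z_{0.05} = 1.645 + 1.645 = 3.290.
δ = d·√n ⇒ d = δ/√n = 3.290/√77 = 0.3749.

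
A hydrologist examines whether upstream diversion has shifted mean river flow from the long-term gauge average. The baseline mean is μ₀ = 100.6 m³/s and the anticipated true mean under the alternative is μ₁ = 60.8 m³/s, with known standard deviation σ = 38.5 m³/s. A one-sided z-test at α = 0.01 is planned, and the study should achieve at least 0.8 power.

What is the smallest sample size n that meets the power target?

Standardized effect: d = |μ₁ − μ₀| / σ = |60.8 − 100.6| / 38.5 = 1.0338
For power 0.8 need Φ(δ − z_{0.01}) = 0.8, so δ = z_{0.01} + z_{0.20} = 2.326 + 0.842 = 3.168.
δ = d·√n ⇒ n = (δ/d)² = (3.168 / 1.0338)² = 9.39.
Rounding up, n = 10.

n = 10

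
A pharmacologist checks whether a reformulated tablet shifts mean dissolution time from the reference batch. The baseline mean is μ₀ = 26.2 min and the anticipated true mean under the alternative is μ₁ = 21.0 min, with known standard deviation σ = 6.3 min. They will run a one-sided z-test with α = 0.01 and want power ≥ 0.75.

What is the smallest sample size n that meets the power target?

Standardized effect: d = |μ₁ − μ₀| / σ = |21.0 − 26.2| / 6.3 = 0.8254
For power 0.75 need Φ(δ − z_{0.01}) = 0.75, so δ = z_{0.01} + z_{0.25} = 2.326 + 0.674 = 3.001.
δ = d·√n ⇒ n = (δ/d)² = (3.001 / 0.8254)² = 13.22.
Rounding up, n = 14.

n = 14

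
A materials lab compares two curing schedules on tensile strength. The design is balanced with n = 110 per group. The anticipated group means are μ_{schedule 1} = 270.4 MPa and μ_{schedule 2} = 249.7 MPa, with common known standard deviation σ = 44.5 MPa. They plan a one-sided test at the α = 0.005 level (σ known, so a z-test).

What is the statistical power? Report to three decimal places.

Standardized effect: d = |μ_{schedule 1} − μ_{schedule 2}| / σ = |270.4 − 249.7| / 44.5 = 0.4652
Noncentrality parameter: δ = d·√(n/2) = 0.4652 × √(110/2) = 3.4498
Critical value for a one-sided test at α = 0.005: z_α = 2.576.
Power = P(Z > 2.576 − δ) = Φ(0.874) = 0.8089.

Power ≈ 0.809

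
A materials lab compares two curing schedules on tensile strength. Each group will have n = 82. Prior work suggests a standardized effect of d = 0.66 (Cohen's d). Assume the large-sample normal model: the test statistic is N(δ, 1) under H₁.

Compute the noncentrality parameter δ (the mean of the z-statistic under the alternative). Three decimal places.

δ ≈ 4.226

The noncentrality parameter scales effect size by the design's sample-size factor: δ = d·√(n/2) = 0.66 × √(82/2) = 4.2261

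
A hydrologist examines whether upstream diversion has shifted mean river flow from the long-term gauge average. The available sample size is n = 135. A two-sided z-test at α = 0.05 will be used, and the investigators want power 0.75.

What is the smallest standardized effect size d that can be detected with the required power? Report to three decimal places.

Required noncentrality: δ = z_{0.025} + z_{0.25} = 1.960 + 0.674 = 2.634.
(Lower-tail contribution to power is negligible for δ > 0.)
δ = d·√n ⇒ d = δ/√n = 2.634/√135 = 0.2267.

d ≈ 0.227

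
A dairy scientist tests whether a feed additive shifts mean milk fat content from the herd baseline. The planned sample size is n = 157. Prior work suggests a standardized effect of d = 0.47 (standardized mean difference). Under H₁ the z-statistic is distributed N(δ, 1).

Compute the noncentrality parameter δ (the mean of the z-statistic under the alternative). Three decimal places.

δ ≈ 5.889

δ = d·√n = 0.47 × √157 = 5.8891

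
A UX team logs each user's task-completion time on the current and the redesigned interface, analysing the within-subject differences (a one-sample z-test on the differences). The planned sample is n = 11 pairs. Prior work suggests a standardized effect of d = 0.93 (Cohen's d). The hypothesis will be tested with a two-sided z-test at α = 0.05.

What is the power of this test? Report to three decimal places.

Noncentrality parameter: δ = d·√n = 0.93 × √11 = 3.0845
Critical value for a two-sided test at α = 0.05: z_{α/2} = 1.960.
Power = Φ(δ − 1.960) + Φ(−δ − 1.960) = Φ(1.124) + Φ(-5.044) = 0.8696 + 0.0000 = 0.8696.

Power ≈ 0.870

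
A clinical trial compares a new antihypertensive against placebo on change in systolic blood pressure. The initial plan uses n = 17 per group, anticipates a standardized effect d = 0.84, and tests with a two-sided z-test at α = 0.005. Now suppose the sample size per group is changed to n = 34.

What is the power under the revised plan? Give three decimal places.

With n = 34 per group: δ = d·√(n/2) = 0.84 × √(34/2) = 3.4634. Critical value z_{0.0025} = 2.807.
Revised power = Φ(δ − 2.807) + Φ(−δ − 2.807) = Φ(0.656) + Φ(-6.270) = 0.7442 + 0.0000 = 0.7442.

Power ≈ 0.744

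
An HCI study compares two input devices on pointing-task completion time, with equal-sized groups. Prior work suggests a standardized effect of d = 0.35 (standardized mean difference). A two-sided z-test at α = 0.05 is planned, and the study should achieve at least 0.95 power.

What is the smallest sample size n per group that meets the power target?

Set Φ(δ − 1.960) = 0.95; then δ − 1.960 = Φ⁻¹(0.95) = 1.645, giving δ = 3.605.
(For δ > 0 the lower-tail rejection region contributes negligibly to power, so the one-term inversion is standard.)
δ = d·√(n/2) ⇒ n = 2(δ/d)² = 2 × (3.605 / 0.35)² = 212.16.
Rounding up, n = 213 per group.

n = 213 per group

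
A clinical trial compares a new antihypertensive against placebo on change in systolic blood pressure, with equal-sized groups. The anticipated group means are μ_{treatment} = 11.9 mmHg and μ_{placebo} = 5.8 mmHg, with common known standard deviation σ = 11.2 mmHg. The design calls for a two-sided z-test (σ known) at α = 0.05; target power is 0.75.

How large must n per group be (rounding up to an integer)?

Standardized effect: d = |μ_{treatment} − μ_{placebo}| / σ = |11.9 − 5.8| / 11.2 = 0.5446
For power 0.75 need Φ(δ − z_{0.025}) = 0.75, so δ = z_{0.025} + z_{0.25} = 1.960 + 0.674 = 2.634.
(For δ > 0 the lower-tail rejection region contributes negligibly to power, so the one-term inversion is standard.)
δ = d·√(n/2) ⇒ n = 2(δ/d)² = 2 × (2.634 / 0.5446)² = 46.79.
Rounding up, n = 47 per group.

n = 47 per group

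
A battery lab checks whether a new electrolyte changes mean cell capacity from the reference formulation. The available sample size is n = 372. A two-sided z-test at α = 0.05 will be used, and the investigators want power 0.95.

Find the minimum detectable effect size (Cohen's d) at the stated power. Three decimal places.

Required noncentrality: δ = z_{0.025} + z_{0.05} = 1.960 + 1.645 = 3.605.
(The second rejection-region term Φ(−δ − z_{α/2}) is negligible and dropped.)
δ = d·√n ⇒ d = δ/√n = 3.605/√372 = 0.1869.

d ≈ 0.187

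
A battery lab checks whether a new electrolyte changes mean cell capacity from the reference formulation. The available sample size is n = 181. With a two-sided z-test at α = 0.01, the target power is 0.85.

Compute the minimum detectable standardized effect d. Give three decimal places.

Need Φ(δ − 2.576) = 0.85, so δ = 2.576 + 1.036 = 3.612.
(The second rejection-region term Φ(−δ − z_{α/2}) is negligible and dropped.)
δ = d·√n ⇒ d = δ/√n = 3.612/√181 = 0.2685.

d ≈ 0.268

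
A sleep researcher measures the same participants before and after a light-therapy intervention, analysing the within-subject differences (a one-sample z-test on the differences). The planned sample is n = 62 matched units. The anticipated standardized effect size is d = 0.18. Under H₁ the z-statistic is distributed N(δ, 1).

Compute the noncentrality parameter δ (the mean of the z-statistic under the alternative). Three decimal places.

The noncentrality parameter scales effect size by the design's sample-size factor: δ = d·√n = 0.18 × √62 = 1.4173

δ ≈ 1.417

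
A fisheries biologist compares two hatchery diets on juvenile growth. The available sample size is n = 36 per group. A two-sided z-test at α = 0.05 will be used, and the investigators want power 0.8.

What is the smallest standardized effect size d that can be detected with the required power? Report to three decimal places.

Required noncentrality: δ = z_{0.025} + z_{0.20} = 1.960 + 0.842 = 2.802.
(Lower-tail contribution to power is negligible for δ > 0.)
δ = d·√(n/2) ⇒ d = δ/√(n/2) = 2.802/√(36/2) = 0.6603.

d ≈ 0.660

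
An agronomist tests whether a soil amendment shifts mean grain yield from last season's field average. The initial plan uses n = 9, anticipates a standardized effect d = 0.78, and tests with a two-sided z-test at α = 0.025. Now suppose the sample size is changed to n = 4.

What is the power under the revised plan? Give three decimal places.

Power ≈ 0.248

With n = 4: δ = d·√n = 0.78 × √4 = 1.5600. Critical value z_{0.0125} = 2.241.
Revised power = Φ(δ − 2.241) + Φ(−δ − 2.241) = Φ(-0.681) + Φ(-3.801) = 0.2478 + 0.0001 = 0.2479.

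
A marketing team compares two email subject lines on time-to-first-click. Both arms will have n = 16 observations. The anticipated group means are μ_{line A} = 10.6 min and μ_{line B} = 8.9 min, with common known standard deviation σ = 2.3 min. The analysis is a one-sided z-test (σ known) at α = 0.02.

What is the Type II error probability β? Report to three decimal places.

β ≈ 0.485

Standardized effect: d = |μ_{line A} − μ_{line B}| / σ = |10.6 − 8.9| / 2.3 = 0.7391
Noncentrality parameter: δ = d·√(n/2) = 0.7391 × √(16/2) = 2.0906
One-sided α = 0.02 → critical value z_{0.02} = 2.054.
Power = P(Z > 2.054 − δ) = Φ(0.037) = 0.5147.
Type II error: β = 1 − power = 1 − 0.5147 = 0.4853.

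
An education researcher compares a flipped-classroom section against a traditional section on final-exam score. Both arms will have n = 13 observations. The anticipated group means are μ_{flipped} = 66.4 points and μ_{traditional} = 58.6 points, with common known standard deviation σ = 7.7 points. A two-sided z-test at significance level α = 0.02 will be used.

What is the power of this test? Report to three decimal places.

Standardized effect: d = |μ_{flipped} − μ_{traditional}| / σ = |66.4 − 58.6| / 7.7 = 1.0130
Noncentrality parameter: δ = d·√(n/2) = 1.0130 × √(13/2) = 2.5826
Critical value for a two-sided test at α = 0.02: z_{α/2} = 2.326.
Power = Φ(δ − 2.326) + Φ(−δ − 2.326) = Φ(0.256) + Φ(-4.909) = 0.6011 + 0.0000 = 0.6011.

Power ≈ 0.601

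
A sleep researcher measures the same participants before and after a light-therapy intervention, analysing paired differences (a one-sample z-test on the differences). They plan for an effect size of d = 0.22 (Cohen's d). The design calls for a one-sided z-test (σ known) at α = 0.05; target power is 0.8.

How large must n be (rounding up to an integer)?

For power 0.8 need Φ(δ − z_{0.05}) = 0.8, so δ = z_{0.05} + z_{0.20} = 1.645 + 0.842 = 2.486.
δ = d·√n ⇒ n = (δ/d)² = (2.486 / 0.22)² = 127.74.
Round up to the next whole unit.

n = 128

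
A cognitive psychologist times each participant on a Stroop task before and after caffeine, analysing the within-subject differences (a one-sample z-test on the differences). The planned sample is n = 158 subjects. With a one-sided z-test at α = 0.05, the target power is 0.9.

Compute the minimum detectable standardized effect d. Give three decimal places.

Need Φ(δ − 1.645) = 0.9, so δ = 1.645 + 1.282 = 2.926.
δ = d·√n ⇒ d = δ/√n = 2.926/√158 = 0.2328.

d ≈ 0.233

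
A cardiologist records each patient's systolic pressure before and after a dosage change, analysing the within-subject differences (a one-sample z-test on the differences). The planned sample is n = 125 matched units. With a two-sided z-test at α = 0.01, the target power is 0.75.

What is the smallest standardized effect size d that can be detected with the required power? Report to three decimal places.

Need Φ(δ − 2.576) = 0.75, so δ = 2.576 + 0.674 = 3.250.
(Lower-tail contribution to power is negligible for δ > 0.)
δ = d·√n ⇒ d = δ/√n = 3.250/√125 = 0.2907.

d ≈ 0.291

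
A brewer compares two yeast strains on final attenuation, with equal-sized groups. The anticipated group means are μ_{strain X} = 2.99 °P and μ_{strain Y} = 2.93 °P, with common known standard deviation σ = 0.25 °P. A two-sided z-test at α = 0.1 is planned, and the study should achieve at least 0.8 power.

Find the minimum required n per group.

Standardized effect: d = |μ_{strain X} − μ_{strain Y}| / σ = |2.99 − 2.93| / 0.25 = 0.2400
For power 0.8 need Φ(δ − z_{0.05}) = 0.8, so δ = z_{0.05} + z_{0.20} = 1.645 + 0.842 = 2.486.
(For δ > 0 the lower-tail rejection region contributes negligibly to power, so the one-term inversion is standard.)
δ = d·√(n/2) ⇒ n = 2(δ/d)² = 2 × (2.486 / 0.2400)² = 214.67.
Round up to the next whole unit.

n = 215 per group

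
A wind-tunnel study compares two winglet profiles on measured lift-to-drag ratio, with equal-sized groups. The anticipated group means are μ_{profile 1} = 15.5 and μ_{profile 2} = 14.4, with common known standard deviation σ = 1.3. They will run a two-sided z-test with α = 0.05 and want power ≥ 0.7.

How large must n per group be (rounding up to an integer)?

n = 18 per group

Standardized effect: d = |μ_{profile 1} − μ_{profile 2}| / σ = |15.5 − 14.4| / 1.3 = 0.8462
Set Φ(δ − 1.960) = 0.7; then δ − 1.960 = Φ⁻¹(0.7) = 0.524, giving δ = 2.484.
(Ignoring the negligible lower-tail rejection probability gives the usual closed-form inversion.)
δ = d·√(n/2) ⇒ n = 2(δ/d)² = 2 × (2.484 / 0.8462)² = 17.24.
Rounding up, n = 18 per group.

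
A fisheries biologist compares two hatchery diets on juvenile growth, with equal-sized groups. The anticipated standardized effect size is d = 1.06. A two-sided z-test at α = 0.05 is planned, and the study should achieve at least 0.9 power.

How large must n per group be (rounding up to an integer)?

For power 0.9 need Φ(δ − z_{0.025}) = 0.9, so δ = z_{0.025} + z_{0.10} = 1.960 + 1.282 = 3.242.
(For δ > 0 the lower-tail rejection region contributes negligibly to power, so the one-term inversion is standard.)
δ = d·√(n/2) ⇒ n = 2(δ/d)² = 2 × (3.242 / 1.06)² = 18.70.
Round up to the next whole unit.

n = 19 per group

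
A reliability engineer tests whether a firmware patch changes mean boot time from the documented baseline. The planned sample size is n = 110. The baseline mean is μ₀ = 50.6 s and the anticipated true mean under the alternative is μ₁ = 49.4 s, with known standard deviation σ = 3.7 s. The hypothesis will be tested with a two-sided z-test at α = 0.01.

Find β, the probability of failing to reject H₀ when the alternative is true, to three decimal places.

Standardized effect: d = |μ₁ − μ₀| / σ = |49.4 − 50.6| / 3.7 = 0.3243
Noncentrality parameter: δ = d·√n = 0.3243 × √110 = 3.4015
Critical value for a two-sided test at α = 0.01: z_{α/2} = 2.576.
Power = Φ(δ − 2.576) + Φ(−δ − 2.576) = Φ(0.826) + Φ(-5.977) = 0.7955 + 0.0000 = 0.7955.
Type II error: β = 1 − power = 1 − 0.7955 = 0.2045.

β ≈ 0.204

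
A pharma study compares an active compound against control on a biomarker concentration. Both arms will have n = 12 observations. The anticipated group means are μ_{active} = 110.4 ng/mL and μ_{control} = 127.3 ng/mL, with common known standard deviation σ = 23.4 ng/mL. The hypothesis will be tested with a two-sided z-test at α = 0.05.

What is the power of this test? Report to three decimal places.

Power ≈ 0.424

Standardized effect: d = |μ_{active} − μ_{control}| / σ = |110.4 − 127.3| / 23.4 = 0.7222
Noncentrality parameter: δ = d·√(n/2) = 0.7222 × √(12/2) = 1.7691
Two-sided α = 0.05 → critical value z_{0.025} = 1.960.
Power = Φ(δ − 1.960) + Φ(−δ − 1.960) = Φ(-0.191) + Φ(-3.729) = 0.4243 + 0.0001 = 0.4244.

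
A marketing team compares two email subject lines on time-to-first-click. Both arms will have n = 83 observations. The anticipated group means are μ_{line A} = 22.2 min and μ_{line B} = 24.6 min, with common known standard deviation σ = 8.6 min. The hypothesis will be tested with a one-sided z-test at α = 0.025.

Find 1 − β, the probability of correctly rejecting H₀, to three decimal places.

Standardized effect: d = |μ_{line A} − μ_{line B}| / σ = |22.2 − 24.6| / 8.6 = 0.2791
Noncentrality parameter: δ = d·√(n/2) = 0.2791 × √(83/2) = 1.7978
One-sided α = 0.025 → critical value z_{0.025} = 1.960.
Power = Φ(δ − 1.960) = Φ(-0.162) = 0.4356.

Power ≈ 0.436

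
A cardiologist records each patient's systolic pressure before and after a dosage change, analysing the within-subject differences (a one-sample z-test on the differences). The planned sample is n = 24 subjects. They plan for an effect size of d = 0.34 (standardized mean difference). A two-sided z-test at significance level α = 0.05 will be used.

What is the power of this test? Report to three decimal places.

Noncentrality parameter: δ = d·√n = 0.34 × √24 = 1.6657
Critical value for a two-sided test at α = 0.05: z_{α/2} = 1.960.
Power = Φ(δ − 1.960) + Φ(−δ − 1.960) = Φ(-0.294) + Φ(-3.626) = 0.3843 + 0.0001 = 0.3844.

Power ≈ 0.384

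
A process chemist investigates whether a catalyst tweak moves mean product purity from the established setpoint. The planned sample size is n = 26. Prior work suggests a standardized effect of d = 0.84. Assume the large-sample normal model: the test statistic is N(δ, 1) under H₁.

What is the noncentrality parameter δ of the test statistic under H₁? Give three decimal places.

δ = d·√n = 0.84 × √26 = 4.2832

δ ≈ 4.283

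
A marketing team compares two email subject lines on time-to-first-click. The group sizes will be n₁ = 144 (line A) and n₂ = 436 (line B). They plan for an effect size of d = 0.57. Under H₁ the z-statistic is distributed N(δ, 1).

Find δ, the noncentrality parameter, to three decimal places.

δ = d / √(1/n₁ + 1/n₂) = 0.57 / √(1/144 + 1/436) = 5.9304

δ ≈ 5.930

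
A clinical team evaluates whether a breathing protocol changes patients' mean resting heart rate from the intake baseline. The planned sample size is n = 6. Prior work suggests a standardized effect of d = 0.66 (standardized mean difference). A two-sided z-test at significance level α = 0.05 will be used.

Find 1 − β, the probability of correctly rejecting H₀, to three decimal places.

Noncentrality parameter: δ = d·√n = 0.66 × √6 = 1.6167
Critical value for a two-sided test at α = 0.05: z_{α/2} = 1.960.
Power = Φ(δ − 1.960) + Φ(−δ − 1.960) = Φ(-0.343) + Φ(-3.577) = 0.3657 + 0.0002 = 0.3659.

Power ≈ 0.366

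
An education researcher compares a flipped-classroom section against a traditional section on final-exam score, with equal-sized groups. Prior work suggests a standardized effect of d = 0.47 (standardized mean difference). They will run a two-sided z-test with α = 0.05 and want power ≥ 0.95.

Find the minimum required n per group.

Set Φ(δ − 1.960) = 0.95; then δ − 1.960 = Φ⁻¹(0.95) = 1.645, giving δ = 3.605.
(Ignoring the negligible lower-tail rejection probability gives the usual closed-form inversion.)
δ = d·√(n/2) ⇒ n = 2(δ/d)² = 2 × (3.605 / 0.47)² = 117.65.
Round up to the next whole unit.

n = 118 per group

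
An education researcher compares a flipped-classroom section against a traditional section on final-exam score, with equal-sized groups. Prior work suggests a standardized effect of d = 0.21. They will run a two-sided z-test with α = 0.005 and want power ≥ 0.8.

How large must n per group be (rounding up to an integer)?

For power 0.8 need Φ(δ − z_{0.0025}) = 0.8, so δ = z_{0.0025} + z_{0.20} = 2.807 + 0.842 = 3.649.
(For δ > 0 the lower-tail rejection region contributes negligibly to power, so the one-term inversion is standard.)
δ = d·√(n/2) ⇒ n = 2(δ/d)² = 2 × (3.649 / 0.21)² = 603.75.
Rounding up, n = 604 per group.

n = 604 per group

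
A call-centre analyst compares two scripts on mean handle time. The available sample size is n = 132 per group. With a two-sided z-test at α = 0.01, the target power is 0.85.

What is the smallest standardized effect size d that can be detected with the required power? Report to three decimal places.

d ≈ 0.445

Required noncentrality: δ = z_{0.005} + z_{0.15} = 2.576 + 1.036 = 3.612.
(Lower-tail contribution to power is negligible for δ > 0.)
δ = d·√(n/2) ⇒ d = δ/√(n/2) = 3.612/√(132/2) = 0.4446.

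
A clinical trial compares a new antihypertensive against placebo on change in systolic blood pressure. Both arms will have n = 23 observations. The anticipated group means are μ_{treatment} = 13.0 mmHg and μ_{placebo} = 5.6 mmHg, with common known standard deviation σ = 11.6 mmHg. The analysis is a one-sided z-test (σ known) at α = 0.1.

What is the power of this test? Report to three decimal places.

Standardized effect: d = |μ_{treatment} − μ_{placebo}| / σ = |13.0 − 5.6| / 11.6 = 0.6379
Noncentrality parameter: δ = d·√(n/2) = 0.6379 × √(23/2) = 2.1633
One-sided α = 0.1 → critical value z_{0.1} = 1.282.
Power = Φ(δ − 1.282) = Φ(0.882) = 0.8111.

Power ≈ 0.811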